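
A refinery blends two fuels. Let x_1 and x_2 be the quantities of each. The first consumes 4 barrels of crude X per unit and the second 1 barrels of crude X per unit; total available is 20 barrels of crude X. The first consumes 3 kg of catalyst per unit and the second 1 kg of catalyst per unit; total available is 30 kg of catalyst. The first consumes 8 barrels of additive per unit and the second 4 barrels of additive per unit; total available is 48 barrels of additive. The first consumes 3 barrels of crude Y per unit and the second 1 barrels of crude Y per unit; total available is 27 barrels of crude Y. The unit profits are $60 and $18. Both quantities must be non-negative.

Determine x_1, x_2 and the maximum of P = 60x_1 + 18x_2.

x_1 = 4, x_2 = 4, maximum P = 312

Extreme points and P = 60x_1 + 18x_2:
  (0, 0) → P = 0
  (0, 12) → P = 216
  (5, 0) → P = 300
  (4, 4) → P = 312

The binding constraints are 4x_1 + x_2 = 20 and 8x_1 + 4x_2 = 48.
Solving simultaneously gives x_1 = 4, x_2 = 4.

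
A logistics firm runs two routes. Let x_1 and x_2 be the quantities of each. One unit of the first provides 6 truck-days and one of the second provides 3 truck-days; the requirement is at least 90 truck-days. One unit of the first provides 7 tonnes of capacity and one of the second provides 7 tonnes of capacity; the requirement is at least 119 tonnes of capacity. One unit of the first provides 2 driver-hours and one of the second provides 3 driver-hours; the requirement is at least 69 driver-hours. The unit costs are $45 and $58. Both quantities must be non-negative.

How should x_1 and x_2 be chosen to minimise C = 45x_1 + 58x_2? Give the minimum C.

Corner points and C = 45x_1 + 58x_2:
  (0, 30) → C = 1740
  (69/2, 0) → C = 3105/2
  (21/4, 39/2) → C = 5469/4
The feasible region is unbounded (it extends along (0, 1), (1, 0)), but C strictly increases along every unbounded feasible direction, so there is no improving ray and the minimum is attained at a vertex.

x_1 = 21/4, x_2 = 39/2, minimum C = 5469/4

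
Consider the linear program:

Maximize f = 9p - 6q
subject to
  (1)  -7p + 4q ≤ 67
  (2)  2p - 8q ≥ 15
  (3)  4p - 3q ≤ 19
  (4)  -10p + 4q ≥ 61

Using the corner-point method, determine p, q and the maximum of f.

p = -37/2, q = -31, maximum f = 39/2

Corner points and f = 9p - 6q:
  (-149/12, -239/48) → f = -655/8
  (-277/5, -401/5) → f = -87/5
  (-137/18, -34/9) → f = -275/6
  (-37/2, -31) → f = 39/2

The binding constraints are 4p - 3q = 19 and -10p + 4q = 61.
Solving simultaneously gives p = -37/2, q = -31.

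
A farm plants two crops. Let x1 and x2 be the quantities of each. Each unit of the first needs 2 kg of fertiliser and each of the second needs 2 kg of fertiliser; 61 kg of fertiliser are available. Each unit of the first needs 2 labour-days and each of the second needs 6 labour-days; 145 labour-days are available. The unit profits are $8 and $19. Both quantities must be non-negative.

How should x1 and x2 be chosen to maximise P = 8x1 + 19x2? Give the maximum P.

At the optimal vertex, 2x1 + 2x2 = 61 and 2x1 + 6x2 = 145.
Solving simultaneously gives x1 = 19/2, x2 = 21.

x1 = 19/2, x2 = 21, maximum P = 475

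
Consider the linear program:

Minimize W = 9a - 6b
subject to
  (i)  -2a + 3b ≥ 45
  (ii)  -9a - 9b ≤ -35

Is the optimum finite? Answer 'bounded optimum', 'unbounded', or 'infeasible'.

unbounded

From the feasible point (-20/3, 95/9), moving in the direction (-9, 9) keeps every constraint satisfied while W decreases without bound.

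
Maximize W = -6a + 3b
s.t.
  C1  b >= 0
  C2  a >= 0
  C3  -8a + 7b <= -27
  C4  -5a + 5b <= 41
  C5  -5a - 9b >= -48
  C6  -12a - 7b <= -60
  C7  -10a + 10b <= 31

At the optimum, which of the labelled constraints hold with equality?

C3 and C6

Vertices and W = -6a + 3b:
  (48/5, 0) → W = -288/5
  (5, 0) → W = -30
  (579/107, 249/107) → W = -2727/107
  (87/20, 39/35) → W = -1593/70

The maximum is at (87/20, 39/35). Substituting into each constraint, equality holds for C3 and C6; the remaining constraints have slack.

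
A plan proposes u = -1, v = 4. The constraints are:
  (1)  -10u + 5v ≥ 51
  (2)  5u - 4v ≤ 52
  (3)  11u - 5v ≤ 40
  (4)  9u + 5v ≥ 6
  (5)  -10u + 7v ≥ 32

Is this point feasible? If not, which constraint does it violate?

Constraint (1): -10u + 5v = 30, which is not ≥ 51. All other constraints are satisfied.

not feasible — violates (1)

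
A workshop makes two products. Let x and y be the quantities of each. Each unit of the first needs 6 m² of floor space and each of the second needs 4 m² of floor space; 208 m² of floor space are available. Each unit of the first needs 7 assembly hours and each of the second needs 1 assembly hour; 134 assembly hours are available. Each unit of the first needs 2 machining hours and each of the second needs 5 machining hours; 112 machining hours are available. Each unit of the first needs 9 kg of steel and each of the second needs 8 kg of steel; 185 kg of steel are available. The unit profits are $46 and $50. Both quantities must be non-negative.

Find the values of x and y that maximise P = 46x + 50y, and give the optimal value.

Corner points and P = 46x + 50y:
  (0, 0) → P = 0
  (0, 112/5) → P = 1120
  (134/7, 0) → P = 6164/7
  (887/47, 89/47) → P = 45252/47
  (1, 22) → P = 1146

x = 1, y = 22, maximum P = 1146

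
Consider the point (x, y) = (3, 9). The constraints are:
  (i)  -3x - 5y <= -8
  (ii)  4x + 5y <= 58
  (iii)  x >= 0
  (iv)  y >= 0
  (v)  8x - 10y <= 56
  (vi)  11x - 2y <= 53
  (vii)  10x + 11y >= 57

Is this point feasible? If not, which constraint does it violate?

(i): -54 ≤ -8 ✓
(ii): 57 ≤ 58 ✓
(iii): 3 ≥ 0 ✓
(iv): 9 ≥ 0 ✓
(v): -66 ≤ 56 ✓
(vi): 15 ≤ 53 ✓
(vii): 129 ≥ 57 ✓

feasible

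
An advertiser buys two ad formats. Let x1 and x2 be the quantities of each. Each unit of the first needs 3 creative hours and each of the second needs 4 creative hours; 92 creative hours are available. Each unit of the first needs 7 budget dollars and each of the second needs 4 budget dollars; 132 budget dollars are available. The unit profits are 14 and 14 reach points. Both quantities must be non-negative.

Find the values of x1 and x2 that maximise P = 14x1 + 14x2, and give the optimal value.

The optimum lies where 3x1 + 4x2 = 92 and 7x1 + 4x2 = 132.
Solving simultaneously gives x1 = 10, x2 = 31/2.

x1 = 10, x2 = 31/2, maximum P = 357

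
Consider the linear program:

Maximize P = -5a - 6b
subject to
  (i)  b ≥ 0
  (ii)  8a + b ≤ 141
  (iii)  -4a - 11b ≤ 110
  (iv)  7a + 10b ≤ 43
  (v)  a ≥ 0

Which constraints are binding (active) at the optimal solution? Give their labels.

(i) and (v)

Corner points and P = -5a - 6b:
  (43/7, 0) → P = -215/7
  (0, 0) → P = 0
  (0, 43/10) → P = -129/5

The maximum is at (0, 0). Substituting into each constraint, equality holds for (i) and (v); the remaining constraints have slack.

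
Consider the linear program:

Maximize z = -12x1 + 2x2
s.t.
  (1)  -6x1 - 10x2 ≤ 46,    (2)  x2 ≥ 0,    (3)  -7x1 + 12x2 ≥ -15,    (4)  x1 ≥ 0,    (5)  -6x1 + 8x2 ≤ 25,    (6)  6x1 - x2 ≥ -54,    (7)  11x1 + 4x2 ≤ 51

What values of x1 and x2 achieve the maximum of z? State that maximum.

x1 = 0, x2 = 25/8, maximum z = 25/4

Feasible corners and z = -12x1 + 2x2:
  (15/7, 0) → z = -180/7
  (0, 0) → z = 0
  (21/5, 6/5) → z = -48
  (0, 25/8) → z = 25/4
  (11/4, 83/16) → z = -181/8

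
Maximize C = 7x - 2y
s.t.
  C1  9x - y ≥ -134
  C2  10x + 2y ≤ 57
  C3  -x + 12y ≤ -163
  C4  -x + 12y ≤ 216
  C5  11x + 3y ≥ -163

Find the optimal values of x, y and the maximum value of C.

x = 497/8, y = -2257/8, maximum C = 7993/8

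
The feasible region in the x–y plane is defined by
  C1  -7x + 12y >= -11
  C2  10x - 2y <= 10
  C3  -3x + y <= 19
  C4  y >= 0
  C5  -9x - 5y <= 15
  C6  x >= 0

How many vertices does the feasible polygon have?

4

The feasible vertices (each the meet of two boundaries and inside every other half-plane) are:
  (12, 55)
  (1, 0)
  (0, 19)
  (0, 0)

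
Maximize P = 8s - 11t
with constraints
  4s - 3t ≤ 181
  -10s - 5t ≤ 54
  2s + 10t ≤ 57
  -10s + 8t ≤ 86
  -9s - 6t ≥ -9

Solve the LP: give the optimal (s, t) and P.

Corner points and P = 8s - 11t:
  (743/50, -1013/25) → P = 2823/5
  (371/17, -531/17) → P = 8809/17
  (-431/65, 32/13) → P = -5208/65
  (-101/29, 371/58) → P = -5697/58
  (-42/13, 165/26) → P = -2487/26

The optimum lies where 4s - 3t = 181 and -10s - 5t = 54.
Solving simultaneously gives s = 743/50, t = -1013/25.

s = 743/50, t = -1013/25, maximum P = 2823/5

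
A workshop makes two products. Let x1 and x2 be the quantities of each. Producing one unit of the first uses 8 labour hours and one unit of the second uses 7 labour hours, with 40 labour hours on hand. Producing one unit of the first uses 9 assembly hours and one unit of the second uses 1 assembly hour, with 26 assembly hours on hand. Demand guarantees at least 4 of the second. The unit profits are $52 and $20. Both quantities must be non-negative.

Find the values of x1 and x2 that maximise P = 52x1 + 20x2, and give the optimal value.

x1 = 3/2, x2 = 4, maximum P = 158

Feasible corners and P = 52x1 + 20x2:
  (0, 40/7) → P = 800/7
  (0, 4) → P = 80
  (3/2, 4) → P = 158

At the optimal vertex, 8x1 + 7x2 = 40 and x2 = 4.
Solving simultaneously gives x1 = 3/2, x2 = 4.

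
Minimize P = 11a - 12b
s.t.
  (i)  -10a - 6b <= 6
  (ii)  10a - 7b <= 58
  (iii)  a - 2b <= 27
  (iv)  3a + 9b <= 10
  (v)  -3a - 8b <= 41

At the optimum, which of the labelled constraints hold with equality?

(i) and (iv)

Feasible corners and P = 11a - 12b:
  (153/65, -64/13) → P = 5523/65
  (-19/12, 59/36) → P = -445/12
  (16/3, -2/3) → P = 200/3

The minimum is at (-19/12, 59/36). Substituting into each constraint, equality holds for (i) and (iv); the remaining constraints have slack.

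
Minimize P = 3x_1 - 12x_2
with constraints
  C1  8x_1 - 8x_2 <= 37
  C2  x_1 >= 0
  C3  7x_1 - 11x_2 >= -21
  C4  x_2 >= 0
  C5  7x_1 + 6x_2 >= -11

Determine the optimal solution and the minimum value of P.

x_1 = 575/32, x_2 = 427/32, minimum P = -3399/32

Corner points and P = 3x_1 - 12x_2:
  (575/32, 427/32) → P = -3399/32
  (37/8, 0) → P = 111/8
  (0, 21/11) → P = -252/11
  (0, 0) → P = 0

The optimum lies where 8x_1 - 8x_2 = 37 and 7x_1 - 11x_2 = -21.
Solving simultaneously gives x_1 = 575/32, x_2 = 427/32.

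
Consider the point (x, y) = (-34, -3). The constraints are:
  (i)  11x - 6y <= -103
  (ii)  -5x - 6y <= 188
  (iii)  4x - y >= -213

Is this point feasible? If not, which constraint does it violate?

feasible

(i): -356 ≤ -103 ✓
(ii): 188 ≤ 188 ✓
(iii): -133 ≥ -213 ✓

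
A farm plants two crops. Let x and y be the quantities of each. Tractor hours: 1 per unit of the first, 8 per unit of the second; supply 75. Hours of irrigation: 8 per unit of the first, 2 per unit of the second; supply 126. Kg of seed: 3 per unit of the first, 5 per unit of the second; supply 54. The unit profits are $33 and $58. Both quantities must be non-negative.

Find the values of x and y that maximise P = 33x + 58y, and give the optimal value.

x = 3, y = 9, maximum P = 621

Feasible corners and P = 33x + 58y:
  (0, 0) → P = 0
  (0, 75/8) → P = 2175/4
  (63/4, 0) → P = 2079/4
  (3, 9) → P = 621
  (261/17, 27/17) → P = 10179/17

The binding constraints are x + 8y = 75 and 3x + 5y = 54.
Solving simultaneously gives x = 3, y = 9.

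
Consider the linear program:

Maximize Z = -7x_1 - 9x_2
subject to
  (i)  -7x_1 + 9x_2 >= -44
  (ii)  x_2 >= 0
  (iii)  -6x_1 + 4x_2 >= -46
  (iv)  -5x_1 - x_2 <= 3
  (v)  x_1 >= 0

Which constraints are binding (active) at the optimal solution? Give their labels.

(ii) and (v)

Vertices and Z = -7x_1 - 9x_2:
  (44/7, 0) → Z = -44
  (119/13, 29/13) → Z = -1094/13
  (0, 0) → Z = 0
The feasible region is unbounded (it extends along (0, 1), (2, 3)), but Z strictly decreases along every unbounded feasible direction, so there is no improving ray and the maximum is attained at a vertex.

The maximum is at (0, 0). Substituting into each constraint, equality holds for (ii) and (v); the remaining constraints have slack.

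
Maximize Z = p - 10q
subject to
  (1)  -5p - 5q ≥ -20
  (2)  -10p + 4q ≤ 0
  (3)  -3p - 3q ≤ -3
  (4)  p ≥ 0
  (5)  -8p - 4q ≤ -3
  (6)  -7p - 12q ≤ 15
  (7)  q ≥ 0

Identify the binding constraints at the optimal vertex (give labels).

(1) and (7)

Vertices and Z = p - 10q:
  (8/7, 20/7) → Z = -192/7
  (4, 0) → Z = 4
  (2/7, 5/7) → Z = -48/7
  (1, 0) → Z = 1

The maximum is at (4, 0). Substituting into each constraint, equality holds for (1) and (7); the remaining constraints have slack.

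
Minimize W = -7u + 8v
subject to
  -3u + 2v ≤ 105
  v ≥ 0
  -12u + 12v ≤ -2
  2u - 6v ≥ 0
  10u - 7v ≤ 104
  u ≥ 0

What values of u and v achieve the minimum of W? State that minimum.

Corner points and W = -7u + 8v:
  (1/6, 0) → W = -7/6
  (52/5, 0) → W = -364/5
  (1/4, 1/12) → W = -13/12
  (312/23, 104/23) → W = -1352/23

u = 52/5, v = 0, minimum W = -364/5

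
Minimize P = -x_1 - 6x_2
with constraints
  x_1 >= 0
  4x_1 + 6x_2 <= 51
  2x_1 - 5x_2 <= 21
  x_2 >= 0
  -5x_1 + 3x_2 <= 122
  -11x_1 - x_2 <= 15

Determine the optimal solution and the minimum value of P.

Extreme points and P = -x_1 - 6x_2:
  (0, 17/2) → P = -51
  (0, 0) → P = 0
  (381/32, 9/16) → P = -489/32
  (21/2, 0) → P = -21/2

At the optimal vertex, x_1 = 0 and 4x_1 + 6x_2 = 51.
Solving simultaneously gives x_1 = 0, x_2 = 17/2.

x_1 = 0, x_2 = 17/2, minimum P = -51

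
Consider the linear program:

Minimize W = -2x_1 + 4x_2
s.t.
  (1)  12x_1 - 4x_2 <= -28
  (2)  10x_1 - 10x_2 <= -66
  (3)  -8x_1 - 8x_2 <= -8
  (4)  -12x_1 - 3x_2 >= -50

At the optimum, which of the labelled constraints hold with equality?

Corner points and W = -2x_1 + 4x_2:
  (-1/5, 32/5) → W = 26
  (29/21, 78/7) → W = 878/21
  (-14/5, 19/5) → W = 104/5
The feasible region is unbounded (it extends along (-1, 1), (-1, 4)), but W strictly increases along every unbounded feasible direction, so there is no improving ray and the minimum is attained at a vertex.

The minimum is at (-14/5, 19/5). Substituting into each constraint, equality holds for (2) and (3); the remaining constraints have slack.

(2) and (3)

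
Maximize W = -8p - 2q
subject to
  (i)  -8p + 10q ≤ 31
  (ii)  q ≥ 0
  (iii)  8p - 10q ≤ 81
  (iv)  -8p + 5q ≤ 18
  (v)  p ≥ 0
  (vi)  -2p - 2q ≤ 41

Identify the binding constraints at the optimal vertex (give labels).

Feasible corners and W = -8p - 2q:
  (0, 31/10) → W = -31/5
  (81/8, 0) → W = -81
  (0, 0) → W = 0
The feasible region is unbounded (it extends along (5, 4)), but W strictly decreases along every unbounded feasible direction, so there is no improving ray and the maximum is attained at a vertex.

The maximum is at (0, 0). Substituting into each constraint, equality holds for (ii) and (v); the remaining constraints have slack.

(ii) and (v)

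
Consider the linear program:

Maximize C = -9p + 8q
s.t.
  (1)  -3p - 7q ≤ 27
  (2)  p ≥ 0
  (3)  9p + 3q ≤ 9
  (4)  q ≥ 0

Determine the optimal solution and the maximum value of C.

p = 0, q = 3, maximum C = 24

The optimum lies where p = 0 and 9p + 3q = 9.
Solving simultaneously gives p = 0, q = 3.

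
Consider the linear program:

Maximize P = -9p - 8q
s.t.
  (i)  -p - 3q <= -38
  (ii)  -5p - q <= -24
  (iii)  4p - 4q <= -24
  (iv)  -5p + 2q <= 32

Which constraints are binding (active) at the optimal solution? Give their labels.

(i) and (ii)

Extreme points and P = -9p - 8q:
  (17/7, 83/7) → P = -817/7
  (5, 11) → P = -133
  (16/15, 56/3) → P = -2384/15
The feasible region is unbounded (it extends along (1, 1), (2, 5)), but P strictly decreases along every unbounded feasible direction, so there is no improving ray and the maximum is attained at a vertex.

The maximum is at (17/7, 83/7). Substituting into each constraint, equality holds for (i) and (ii); the remaining constraints have slack.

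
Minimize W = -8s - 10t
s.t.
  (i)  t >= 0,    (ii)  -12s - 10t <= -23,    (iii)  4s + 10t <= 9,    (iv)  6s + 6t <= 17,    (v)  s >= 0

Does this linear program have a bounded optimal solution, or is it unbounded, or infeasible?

Corner points and W = -8s - 10t:
  (23/12, 0) → W = -46/3
  (9/4, 0) → W = -18
  (7/4, 1/5) → W = -16
The feasible region has finitely many vertices and no improving ray; the minimum is -18 at (9/4, 0).

bounded optimum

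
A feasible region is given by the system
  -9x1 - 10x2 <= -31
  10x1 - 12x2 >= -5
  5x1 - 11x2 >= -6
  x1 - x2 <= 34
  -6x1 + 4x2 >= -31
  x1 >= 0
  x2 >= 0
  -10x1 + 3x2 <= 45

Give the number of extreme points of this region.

Of the 28 pairwise boundary intersections, those satisfying every inequality are:
  (281/149, 209/149)
  (31/9, 0)
  (365/46, 191/46)
  (31/6, 0)

4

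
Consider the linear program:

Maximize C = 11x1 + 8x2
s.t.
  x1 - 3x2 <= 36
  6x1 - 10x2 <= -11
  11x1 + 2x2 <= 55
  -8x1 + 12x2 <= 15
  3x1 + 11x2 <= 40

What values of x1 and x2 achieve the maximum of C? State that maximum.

Vertices and C = 11x1 + 8x2:
  (-9/4, -1/4) → C = -107/4
  (93/32, 91/32) → C = 1751/32
  (315/124, 365/124) → C = 6385/124

At the optimal vertex, 6x1 - 10x2 = -11 and 3x1 + 11x2 = 40.
Solving simultaneously gives x1 = 93/32, x2 = 91/32.

x1 = 93/32, x2 = 91/32, maximum C = 1751/32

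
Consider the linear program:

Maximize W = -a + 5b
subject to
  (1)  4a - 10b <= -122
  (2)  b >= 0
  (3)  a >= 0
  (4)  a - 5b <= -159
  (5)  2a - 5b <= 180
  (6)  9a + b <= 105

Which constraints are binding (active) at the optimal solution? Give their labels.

(3) and (6)

Corner points and W = -a + 5b:
  (0, 159/5) → W = 159
  (0, 105) → W = 525
  (183/23, 768/23) → W = 159

The maximum is at (0, 105). Substituting into each constraint, equality holds for (3) and (6); the remaining constraints have slack.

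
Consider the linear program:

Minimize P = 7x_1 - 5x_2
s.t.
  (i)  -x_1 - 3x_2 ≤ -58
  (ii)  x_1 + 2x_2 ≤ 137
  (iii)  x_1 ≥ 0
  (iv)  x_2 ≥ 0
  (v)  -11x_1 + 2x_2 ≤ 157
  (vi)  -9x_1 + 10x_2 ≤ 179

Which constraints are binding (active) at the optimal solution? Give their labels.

(i) and (vi)

Vertices and P = 7x_1 - 5x_2:
  (58, 0) → P = 406
  (43/37, 701/37) → P = -3204/37
  (137, 0) → P = 959
  (253/7, 353/7) → P = 6/7

The minimum is at (43/37, 701/37). Substituting into each constraint, equality holds for (i) and (vi); the remaining constraints have slack.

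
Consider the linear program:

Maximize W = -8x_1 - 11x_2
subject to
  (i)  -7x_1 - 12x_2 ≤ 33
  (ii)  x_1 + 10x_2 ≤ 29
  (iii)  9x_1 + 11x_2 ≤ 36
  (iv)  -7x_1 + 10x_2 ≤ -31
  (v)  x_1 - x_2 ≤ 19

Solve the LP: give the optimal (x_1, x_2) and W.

Extreme points and W = -8x_1 - 11x_2:
  (3/11, -32/11) → W = 328/11
  (195/19, -166/19) → W = 14
  (701/167, -27/167) → W = -5311/167
  (49/4, -27/4) → W = -95/4

At the optimal vertex, -7x_1 - 12x_2 = 33 and -7x_1 + 10x_2 = -31.
Solving simultaneously gives x_1 = 3/11, x_2 = -32/11.

x_1 = 3/11, x_2 = -32/11, maximum W = 328/11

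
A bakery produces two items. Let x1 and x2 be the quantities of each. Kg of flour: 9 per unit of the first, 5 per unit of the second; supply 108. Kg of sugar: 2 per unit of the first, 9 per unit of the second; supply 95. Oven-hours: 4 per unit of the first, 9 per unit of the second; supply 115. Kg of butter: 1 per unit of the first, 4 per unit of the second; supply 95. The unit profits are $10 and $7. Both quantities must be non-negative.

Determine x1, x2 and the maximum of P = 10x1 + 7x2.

x1 = 7, x2 = 9, maximum P = 133

Extreme points and P = 10x1 + 7x2:
  (0, 0) → P = 0
  (0, 95/9) → P = 665/9
  (12, 0) → P = 120
  (7, 9) → P = 133

The binding constraints are 9x1 + 5x2 = 108 and 2x1 + 9x2 = 95.
Solving simultaneously gives x1 = 7, x2 = 9.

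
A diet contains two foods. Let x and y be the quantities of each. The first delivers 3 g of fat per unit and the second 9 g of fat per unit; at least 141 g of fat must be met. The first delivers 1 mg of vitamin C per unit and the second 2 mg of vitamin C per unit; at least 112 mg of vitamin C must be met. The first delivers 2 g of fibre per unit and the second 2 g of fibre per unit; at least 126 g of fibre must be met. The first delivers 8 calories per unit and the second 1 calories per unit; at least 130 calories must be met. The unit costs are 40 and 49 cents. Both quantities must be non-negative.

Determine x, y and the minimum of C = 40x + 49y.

x = 14, y = 49, minimum C = 2961

The feasible region is unbounded (it extends along (0, 1), (1, 0)), but C strictly increases along every unbounded feasible direction, so there is no improving ray and the minimum is attained at a vertex.

The optimum lies where x + 2y = 112 and 2x + 2y = 126.
Solving simultaneously gives x = 14, y = 49.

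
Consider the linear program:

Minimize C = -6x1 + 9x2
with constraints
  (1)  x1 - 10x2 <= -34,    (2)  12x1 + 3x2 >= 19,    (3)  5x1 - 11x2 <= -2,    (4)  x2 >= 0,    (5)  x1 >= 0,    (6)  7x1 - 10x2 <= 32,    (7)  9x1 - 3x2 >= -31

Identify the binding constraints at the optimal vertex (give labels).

Vertices and C = -6x1 + 9x2:
  (88/123, 427/123) → C = 1105/41
  (118/13, 56/13) → C = -204/13
  (0, 19/3) → C = 57
  (124/9, 58/9) → C = -74/3
  (0, 31/3) → C = 93
The feasible region is unbounded (it extends along (10, 7), (1, 3)), but C strictly increases along every unbounded feasible direction, so there is no improving ray and the minimum is attained at a vertex.

The minimum is at (124/9, 58/9). Substituting into each constraint, equality holds for (3) and (6); the remaining constraints have slack.

(3) and (6)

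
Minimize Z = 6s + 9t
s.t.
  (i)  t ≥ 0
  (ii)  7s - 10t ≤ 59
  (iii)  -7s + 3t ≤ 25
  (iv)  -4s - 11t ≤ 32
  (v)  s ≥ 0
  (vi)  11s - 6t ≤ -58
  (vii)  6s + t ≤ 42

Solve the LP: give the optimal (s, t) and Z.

s = 8/3, t = 131/9, minimum Z = 147

Extreme points and Z = 6s + 9t:
  (8/3, 131/9) → Z = 147
  (101/25, 444/25) → Z = 4602/25
  (194/47, 810/47) → Z = 8454/47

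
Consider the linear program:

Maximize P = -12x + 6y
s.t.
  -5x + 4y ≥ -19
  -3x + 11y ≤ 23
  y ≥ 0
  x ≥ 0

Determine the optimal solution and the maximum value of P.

Extreme points and P = -12x + 6y:
  (7, 4) → P = -60
  (19/5, 0) → P = -228/5
  (0, 23/11) → P = 138/11
  (0, 0) → P = 0

The binding constraints are -3x + 11y = 23 and x = 0.
Solving simultaneously gives x = 0, y = 23/11.

x = 0, y = 23/11, maximum P = 138/11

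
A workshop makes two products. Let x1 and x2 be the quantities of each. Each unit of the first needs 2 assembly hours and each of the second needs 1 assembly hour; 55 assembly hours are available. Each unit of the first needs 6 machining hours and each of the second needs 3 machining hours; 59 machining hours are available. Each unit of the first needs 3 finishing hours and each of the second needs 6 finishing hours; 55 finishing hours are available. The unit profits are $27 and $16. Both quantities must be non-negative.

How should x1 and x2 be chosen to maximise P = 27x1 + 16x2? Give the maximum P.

x1 = 7, x2 = 17/3, maximum P = 839/3

Corner points and P = 27x1 + 16x2:
  (0, 0) → P = 0
  (0, 55/6) → P = 440/3
  (59/6, 0) → P = 531/2
  (7, 17/3) → P = 839/3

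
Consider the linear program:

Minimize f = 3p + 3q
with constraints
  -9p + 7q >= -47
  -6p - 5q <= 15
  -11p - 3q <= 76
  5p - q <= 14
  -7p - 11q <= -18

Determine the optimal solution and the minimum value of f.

p = -255/31, q = 213/31, minimum f = -126/31

Extreme points and f = 3p + 3q:
  (-335/37, 291/37) → f = -132/37
  (-255/31, 213/31) → f = -126/31
  (86/31, -4/31) → f = 246/31
The feasible region is unbounded (it extends along (1, 5), (-3, 11)), but f strictly increases along every unbounded feasible direction, so there is no improving ray and the minimum is attained at a vertex.

The optimum lies where -6p - 5q = 15 and -7p - 11q = -18.
Solving simultaneously gives p = -255/31, q = 213/31.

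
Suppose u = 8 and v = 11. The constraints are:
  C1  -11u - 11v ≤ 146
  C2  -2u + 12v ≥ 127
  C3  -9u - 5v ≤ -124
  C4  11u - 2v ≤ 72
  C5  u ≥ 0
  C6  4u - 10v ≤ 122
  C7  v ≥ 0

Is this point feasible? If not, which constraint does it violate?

Constraint C2: -2u + 12v = 116, which is not ≥ 127. All other constraints are satisfied.

not feasible — violates C2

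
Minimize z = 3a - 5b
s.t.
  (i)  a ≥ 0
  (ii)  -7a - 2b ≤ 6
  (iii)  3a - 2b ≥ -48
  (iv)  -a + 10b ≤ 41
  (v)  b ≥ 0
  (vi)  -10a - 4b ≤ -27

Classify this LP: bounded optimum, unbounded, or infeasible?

Feasible corners and z = 3a - 5b:
  (53/52, 437/104) → z = -1867/104
  (27/10, 0) → z = 81/10
The feasible region has finitely many vertices and no improving ray; the minimum is -1867/104 at (53/52, 437/104).

bounded optimum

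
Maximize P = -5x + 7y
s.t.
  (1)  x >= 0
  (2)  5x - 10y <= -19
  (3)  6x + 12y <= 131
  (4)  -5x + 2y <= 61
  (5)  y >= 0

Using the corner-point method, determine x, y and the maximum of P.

Feasible corners and P = -5x + 7y:
  (0, 19/10) → P = 133/10
  (0, 131/12) → P = 917/12
  (541/60, 769/120) → P = -9/40

x = 0, y = 131/12, maximum P = 917/12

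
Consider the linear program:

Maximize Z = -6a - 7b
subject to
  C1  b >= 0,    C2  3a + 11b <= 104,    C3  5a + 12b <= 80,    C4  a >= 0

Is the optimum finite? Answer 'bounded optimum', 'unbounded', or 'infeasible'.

bounded optimum

Feasible corners and Z = -6a - 7b:
  (16, 0) → Z = -96
  (0, 0) → Z = 0
  (0, 20/3) → Z = -140/3
The feasible region has finitely many vertices and no improving ray; the maximum is 0 at (0, 0).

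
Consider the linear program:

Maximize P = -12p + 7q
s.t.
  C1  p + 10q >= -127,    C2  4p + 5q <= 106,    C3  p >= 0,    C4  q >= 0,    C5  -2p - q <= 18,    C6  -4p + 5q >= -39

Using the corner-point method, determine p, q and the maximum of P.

p = 0, q = 106/5, maximum P = 742/5

Corner points and P = -12p + 7q:
  (0, 106/5) → P = 742/5
  (145/8, 67/10) → P = -853/5
  (0, 0) → P = 0
  (39/4, 0) → P = -117

The binding constraints are 4p + 5q = 106 and p = 0.
Solving simultaneously gives p = 0, q = 106/5.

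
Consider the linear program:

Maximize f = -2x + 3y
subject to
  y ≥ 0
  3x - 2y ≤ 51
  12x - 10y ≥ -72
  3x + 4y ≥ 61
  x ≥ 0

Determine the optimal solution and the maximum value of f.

Vertices and f = -2x + 3y:
  (109, 138) → f = 196
  (163/9, 5/3) → f = -281/9
  (161/39, 158/13) → f = 1100/39

x = 109, y = 138, maximum f = 196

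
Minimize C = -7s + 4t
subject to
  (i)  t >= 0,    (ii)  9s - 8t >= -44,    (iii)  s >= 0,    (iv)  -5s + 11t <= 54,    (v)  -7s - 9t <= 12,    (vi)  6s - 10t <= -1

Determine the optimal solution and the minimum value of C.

s = 529/16, t = 319/16, minimum C = -2427/16

Feasible corners and C = -7s + 4t:
  (0, 54/11) → C = 216/11
  (0, 1/10) → C = 2/5
  (529/16, 319/16) → C = -2427/16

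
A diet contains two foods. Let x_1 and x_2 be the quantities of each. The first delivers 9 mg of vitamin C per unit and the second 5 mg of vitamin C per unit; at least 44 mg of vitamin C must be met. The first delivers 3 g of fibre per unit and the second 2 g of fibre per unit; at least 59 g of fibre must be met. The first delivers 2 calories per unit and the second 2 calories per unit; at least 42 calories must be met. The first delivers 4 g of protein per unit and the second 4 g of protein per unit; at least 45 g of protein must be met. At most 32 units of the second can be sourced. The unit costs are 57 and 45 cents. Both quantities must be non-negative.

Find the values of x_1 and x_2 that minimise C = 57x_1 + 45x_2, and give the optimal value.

x_1 = 17, x_2 = 4, minimum C = 1149

Extreme points and C = 57x_1 + 45x_2:
  (0, 59/2) → C = 2655/2
  (0, 32) → C = 1440
  (21, 0) → C = 1197
  (17, 4) → C = 1149
The feasible region is unbounded (it extends along (1, 0)), but C strictly increases along every unbounded feasible direction, so there is no improving ray and the minimum is attained at a vertex.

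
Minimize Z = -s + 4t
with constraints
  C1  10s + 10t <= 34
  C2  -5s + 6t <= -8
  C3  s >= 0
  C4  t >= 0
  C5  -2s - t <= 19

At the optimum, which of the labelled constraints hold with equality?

Corner points and Z = -s + 4t:
  (142/55, 9/11) → Z = 38/55
  (17/5, 0) → Z = -17/5
  (8/5, 0) → Z = -8/5

The minimum is at (17/5, 0). Substituting into each constraint, equality holds for C1 and C4; the remaining constraints have slack.

C1 and C4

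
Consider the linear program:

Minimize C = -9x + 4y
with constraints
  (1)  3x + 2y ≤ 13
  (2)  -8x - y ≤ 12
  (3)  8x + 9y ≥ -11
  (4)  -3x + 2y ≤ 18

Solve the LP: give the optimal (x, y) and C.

Vertices and C = -9x + 4y:
  (139/11, -137/11) → C = -1799/11
  (-5/6, 31/4) → C = 77/2
  (-97/64, 1/8) → C = 905/64
  (-42/19, 108/19) → C = 810/19

x = 139/11, y = -137/11, minimum C = -1799/11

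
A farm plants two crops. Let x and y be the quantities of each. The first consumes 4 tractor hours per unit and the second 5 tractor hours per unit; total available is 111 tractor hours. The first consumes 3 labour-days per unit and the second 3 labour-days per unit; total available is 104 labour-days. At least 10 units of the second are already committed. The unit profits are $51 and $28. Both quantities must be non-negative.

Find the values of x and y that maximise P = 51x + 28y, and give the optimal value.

x = 61/4, y = 10, maximum P = 4231/4

Feasible corners and P = 51x + 28y:
  (0, 111/5) → P = 3108/5
  (0, 10) → P = 280
  (61/4, 10) → P = 4231/4

The optimum lies where 4x + 5y = 111 and y = 10.
Solving simultaneously gives x = 61/4, y = 10.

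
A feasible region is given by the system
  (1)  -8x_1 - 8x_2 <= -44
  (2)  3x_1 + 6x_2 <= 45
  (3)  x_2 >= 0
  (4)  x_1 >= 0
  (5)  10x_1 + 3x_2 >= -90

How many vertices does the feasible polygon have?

4

Of the 10 pairwise boundary intersections, those satisfying every inequality are:
  (11/2, 0)
  (0, 11/2)
  (15, 0)
  (0, 15/2)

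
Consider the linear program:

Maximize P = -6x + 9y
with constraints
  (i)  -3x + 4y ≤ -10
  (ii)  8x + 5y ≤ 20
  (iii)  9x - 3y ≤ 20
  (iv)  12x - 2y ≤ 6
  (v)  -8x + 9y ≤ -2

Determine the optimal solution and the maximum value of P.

x = 2/21, y = -17/7, maximum P = -157/7

Feasible corners and P = -6x + 9y:
  (2/21, -17/7) → P = -157/7
  (-82/5, -74/5) → P = -174/5
  (-11/9, -31/3) → P = -257/3
The feasible region is unbounded (it extends along (-9, -8), (-1, -3)), but P strictly decreases along every unbounded feasible direction, so there is no improving ray and the maximum is attained at a vertex.

At the optimal vertex, -3x + 4y = -10 and 12x - 2y = 6.
Solving simultaneously gives x = 2/21, y = -17/7.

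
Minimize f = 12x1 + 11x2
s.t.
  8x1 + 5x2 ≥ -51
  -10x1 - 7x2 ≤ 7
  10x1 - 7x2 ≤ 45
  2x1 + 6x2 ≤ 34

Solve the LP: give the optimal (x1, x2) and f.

x1 = 19/10, x2 = -26/7, minimum f = -632/35

Extreme points and f = 12x1 + 11x2:
  (19/10, -26/7) → f = -632/35
  (-140/23, 177/23) → f = 267/23
  (254/37, 125/37) → f = 4423/37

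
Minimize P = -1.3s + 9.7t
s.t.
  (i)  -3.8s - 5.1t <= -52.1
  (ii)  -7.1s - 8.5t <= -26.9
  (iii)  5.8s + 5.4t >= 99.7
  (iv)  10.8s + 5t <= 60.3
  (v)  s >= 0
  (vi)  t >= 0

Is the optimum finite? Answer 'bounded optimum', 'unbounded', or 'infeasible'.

infeasible

The boundaries -3.8s - 5.1t = -52.1 and 10.8s + 5t = 60.3 meet at (4703/3608, 16677/1804), but that point violates 5.8s + 5.4t ≥ 99.7. Every candidate vertex is excluded by some other constraint, so the feasible region is empty.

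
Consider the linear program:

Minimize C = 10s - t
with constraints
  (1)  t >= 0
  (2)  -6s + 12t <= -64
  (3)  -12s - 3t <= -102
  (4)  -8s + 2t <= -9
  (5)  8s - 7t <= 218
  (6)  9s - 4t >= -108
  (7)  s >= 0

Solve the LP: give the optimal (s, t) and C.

s = 32/3, t = 0, minimum C = 320/3

Extreme points and C = 10s - t:
  (32/3, 0) → C = 320/3
  (109/4, 0) → C = 545/2
  (1084/27, 398/27) → C = 10442/27

The binding constraints are t = 0 and -6s + 12t = -64.
Solving simultaneously gives s = 32/3, t = 0.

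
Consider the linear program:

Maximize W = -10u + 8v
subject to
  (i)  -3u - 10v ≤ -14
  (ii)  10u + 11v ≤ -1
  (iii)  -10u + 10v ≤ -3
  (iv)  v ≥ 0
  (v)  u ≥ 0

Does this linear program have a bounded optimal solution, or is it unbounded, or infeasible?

The boundaries -3u - 10v = -14 and -10u + 10v = -3 meet at (17/13, 131/130), but that point violates 10u + 11v ≤ -1. Every candidate vertex is excluded by some other constraint, so the feasible region is empty.

infeasible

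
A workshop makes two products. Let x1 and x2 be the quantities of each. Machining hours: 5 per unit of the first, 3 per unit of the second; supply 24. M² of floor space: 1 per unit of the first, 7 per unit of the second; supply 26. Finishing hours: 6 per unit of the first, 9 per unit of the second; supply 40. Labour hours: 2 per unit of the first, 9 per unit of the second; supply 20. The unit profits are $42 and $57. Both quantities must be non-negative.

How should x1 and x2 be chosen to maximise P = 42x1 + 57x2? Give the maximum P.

Corner points and P = 42x1 + 57x2:
  (0, 0) → P = 0
  (0, 20/9) → P = 380/3
  (24/5, 0) → P = 1008/5
  (4, 4/3) → P = 244

The optimum lies where 5x1 + 3x2 = 24 and 2x1 + 9x2 = 20.
Solving simultaneously gives x1 = 4, x2 = 4/3.

x1 = 4, x2 = 4/3, maximum P = 244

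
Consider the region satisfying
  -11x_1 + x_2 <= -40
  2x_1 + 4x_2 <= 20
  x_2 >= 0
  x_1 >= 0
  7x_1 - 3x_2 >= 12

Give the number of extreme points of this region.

3

The feasible vertices (each the meet of two boundaries and inside every other half-plane) are:
  (90/23, 70/23)
  (40/11, 0)
  (10, 0)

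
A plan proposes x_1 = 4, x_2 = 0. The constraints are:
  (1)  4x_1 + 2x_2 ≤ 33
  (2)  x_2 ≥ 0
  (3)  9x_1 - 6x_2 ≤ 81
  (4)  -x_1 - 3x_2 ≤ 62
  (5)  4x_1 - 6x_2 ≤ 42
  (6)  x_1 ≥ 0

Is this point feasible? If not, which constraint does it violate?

feasible

(1): 16 ≤ 33 ✓
(2): 0 ≥ 0 ✓
(3): 36 ≤ 81 ✓
(4): -4 ≤ 62 ✓
(5): 16 ≤ 42 ✓
(6): 4 ≥ 0 ✓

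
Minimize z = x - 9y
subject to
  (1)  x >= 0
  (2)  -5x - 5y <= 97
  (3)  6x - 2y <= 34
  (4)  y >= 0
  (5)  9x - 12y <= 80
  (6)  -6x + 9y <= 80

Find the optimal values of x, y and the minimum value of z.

Corner points and z = x - 9y:
  (0, 0) → z = 0
  (0, 80/9) → z = -80
  (17/3, 0) → z = 17/3
  (233/21, 114/7) → z = -2845/21

The optimum lies where 6x - 2y = 34 and -6x + 9y = 80.
Solving simultaneously gives x = 233/21, y = 114/7.

x = 233/21, y = 114/7, minimum z = -2845/21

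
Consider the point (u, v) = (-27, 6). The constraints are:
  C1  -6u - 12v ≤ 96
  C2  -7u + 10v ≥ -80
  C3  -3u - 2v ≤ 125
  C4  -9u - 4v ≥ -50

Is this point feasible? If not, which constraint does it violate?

feasible

C1: 90 ≤ 96 ✓
C2: 249 ≥ -80 ✓
C3: 69 ≤ 125 ✓
C4: 219 ≥ -50 ✓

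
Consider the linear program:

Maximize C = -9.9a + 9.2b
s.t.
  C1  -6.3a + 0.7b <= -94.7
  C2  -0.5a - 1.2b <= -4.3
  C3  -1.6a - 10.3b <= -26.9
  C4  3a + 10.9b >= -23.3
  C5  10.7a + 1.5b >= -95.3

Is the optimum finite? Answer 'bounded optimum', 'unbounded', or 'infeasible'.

unbounded

From the feasible point (99424/6601, 1795/6601), moving in the direction (0.7, 6.3) keeps every constraint satisfied while C increases without bound.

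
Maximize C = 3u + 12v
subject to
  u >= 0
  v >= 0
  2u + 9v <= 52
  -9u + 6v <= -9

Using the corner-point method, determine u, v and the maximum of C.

u = 26, v = 0, maximum C = 78

Feasible corners and C = 3u + 12v:
  (26, 0) → C = 78
  (1, 0) → C = 3
  (131/31, 150/31) → C = 2193/31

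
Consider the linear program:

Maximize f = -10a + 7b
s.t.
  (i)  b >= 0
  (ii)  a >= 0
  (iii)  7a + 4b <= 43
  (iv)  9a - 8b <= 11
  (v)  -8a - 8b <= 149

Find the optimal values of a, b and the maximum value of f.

a = 0, b = 43/4, maximum f = 301/4

Vertices and f = -10a + 7b:
  (0, 0) → f = 0
  (11/9, 0) → f = -110/9
  (0, 43/4) → f = 301/4
  (97/23, 155/46) → f = -855/46

At the optimal vertex, a = 0 and 7a + 4b = 43.
Solving simultaneously gives a = 0, b = 43/4.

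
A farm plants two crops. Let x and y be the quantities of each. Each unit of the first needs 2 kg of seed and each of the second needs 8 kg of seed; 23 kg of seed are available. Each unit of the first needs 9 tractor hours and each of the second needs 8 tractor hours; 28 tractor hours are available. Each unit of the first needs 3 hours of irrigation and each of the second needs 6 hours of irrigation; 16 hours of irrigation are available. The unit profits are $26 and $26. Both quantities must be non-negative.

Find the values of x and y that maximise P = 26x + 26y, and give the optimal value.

Corner points and P = 26x + 26y:
  (0, 0) → P = 0
  (0, 8/3) → P = 208/3
  (28/9, 0) → P = 728/9
  (4/3, 2) → P = 260/3

The optimum lies where 9x + 8y = 28 and 3x + 6y = 16.
Solving simultaneously gives x = 4/3, y = 2.

x = 4/3, y = 2, maximum P = 260/3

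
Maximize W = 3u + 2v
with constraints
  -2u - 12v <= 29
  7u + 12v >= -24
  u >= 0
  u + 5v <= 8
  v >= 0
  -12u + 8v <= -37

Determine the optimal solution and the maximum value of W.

Extreme points and W = 3u + 2v:
  (8, 0) → W = 24
  (249/68, 59/68) → W = 865/68
  (37/12, 0) → W = 37/4

The optimum lies where u + 5v = 8 and v = 0.
Solving simultaneously gives u = 8, v = 0.

u = 8, v = 0, maximum W = 24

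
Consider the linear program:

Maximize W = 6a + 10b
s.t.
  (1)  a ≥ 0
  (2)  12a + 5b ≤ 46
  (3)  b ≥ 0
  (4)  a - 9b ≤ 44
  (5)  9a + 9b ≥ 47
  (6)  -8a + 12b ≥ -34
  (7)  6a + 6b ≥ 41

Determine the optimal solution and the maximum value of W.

a = 0, b = 46/5, maximum W = 92

Corner points and W = 6a + 10b:
  (0, 46/5) → W = 92
  (0, 41/6) → W = 205/3
  (71/42, 36/7) → W = 431/7

The optimum lies where a = 0 and 12a + 5b = 46.
Solving simultaneously gives a = 0, b = 46/5.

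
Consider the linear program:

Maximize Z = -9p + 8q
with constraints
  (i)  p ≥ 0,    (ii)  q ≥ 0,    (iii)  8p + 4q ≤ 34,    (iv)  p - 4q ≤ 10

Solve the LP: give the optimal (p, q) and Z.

p = 0, q = 17/2, maximum Z = 68

Extreme points and Z = -9p + 8q:
  (0, 0) → Z = 0
  (0, 17/2) → Z = 68
  (17/4, 0) → Z = -153/4

At the optimal vertex, p = 0 and 8p + 4q = 34.
Solving simultaneously gives p = 0, q = 17/2.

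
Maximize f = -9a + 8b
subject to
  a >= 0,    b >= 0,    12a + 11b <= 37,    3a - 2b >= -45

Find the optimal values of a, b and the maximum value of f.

a = 0, b = 37/11, maximum f = 296/11

Feasible corners and f = -9a + 8b:
  (0, 0) → f = 0
  (0, 37/11) → f = 296/11
  (37/12, 0) → f = -111/4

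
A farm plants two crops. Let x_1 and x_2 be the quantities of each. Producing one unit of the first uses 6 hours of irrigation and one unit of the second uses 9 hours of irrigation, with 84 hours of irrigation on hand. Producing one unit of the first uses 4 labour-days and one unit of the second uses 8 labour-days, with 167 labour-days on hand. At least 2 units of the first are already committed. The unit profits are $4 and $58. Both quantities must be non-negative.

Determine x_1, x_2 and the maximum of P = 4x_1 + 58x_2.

x_1 = 2, x_2 = 8, maximum P = 472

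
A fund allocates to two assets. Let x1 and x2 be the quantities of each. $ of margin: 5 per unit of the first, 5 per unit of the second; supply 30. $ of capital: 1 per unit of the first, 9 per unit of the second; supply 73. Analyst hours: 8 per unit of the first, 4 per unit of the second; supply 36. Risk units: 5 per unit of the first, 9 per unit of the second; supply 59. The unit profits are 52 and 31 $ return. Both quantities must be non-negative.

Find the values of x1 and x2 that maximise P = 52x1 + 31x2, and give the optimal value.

x1 = 3, x2 = 3, maximum P = 249

Corner points and P = 52x1 + 31x2:
  (0, 0) → P = 0
  (0, 6) → P = 186
  (9/2, 0) → P = 234
  (3, 3) → P = 249

The optimum lies where 5x1 + 5x2 = 30 and 8x1 + 4x2 = 36.
Solving simultaneously gives x1 = 3, x2 = 3.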